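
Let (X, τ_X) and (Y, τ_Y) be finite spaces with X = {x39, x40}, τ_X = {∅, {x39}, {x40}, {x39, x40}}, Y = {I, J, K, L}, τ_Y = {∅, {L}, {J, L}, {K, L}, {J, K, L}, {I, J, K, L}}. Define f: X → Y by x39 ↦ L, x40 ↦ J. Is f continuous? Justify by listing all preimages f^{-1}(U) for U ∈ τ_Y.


f IS continuous.

Compute f^{-1}(U) for each U ∈ τ_Y:
  U = ∅: f^{-1}(U) = ∅ ∈ τ_X ✓.
  U = {L}: f^{-1}(U) = {x39} ∈ τ_X ✓.
  U = {J, L}: f^{-1}(U) = {x39, x40} ∈ τ_X ✓.
  U = {K, L}: f^{-1}(U) = {x39} ∈ τ_X ✓.
  U = {J, K, L}: f^{-1}(U) = {x39, x40} ∈ τ_X ✓.
  U = {I, J, K, L}: f^{-1}(U) = {x39, x40} ∈ τ_X ✓.
Every preimage lies in τ_X, so f IS continuous.


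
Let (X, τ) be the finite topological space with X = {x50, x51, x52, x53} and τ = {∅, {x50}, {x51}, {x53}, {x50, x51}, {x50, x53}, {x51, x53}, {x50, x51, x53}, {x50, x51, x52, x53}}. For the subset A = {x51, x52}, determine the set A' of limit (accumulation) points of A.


A' = {x52}

For each x ∈ X, list the open sets U ∈ τ with x ∈ U, then check whether U ∩ (A ∖ {x}) ≠ ∅ for every such U.
  x = x50: open {x50} ∋ x has {x50} ∩ (A ∖ {x50}) = ∅, so x is NOT a limit point.
  x = x51: open {x51} ∋ x has {x51} ∩ (A ∖ {x51}) = ∅, so x is NOT a limit point.
  x = x52: opens ∋ x are {x50, x51, x52, x53}; each meets A ∖ {x52}, so x IS a limit point.
  x = x53: open {x53} ∋ x has {x53} ∩ (A ∖ {x53}) = ∅, so x is NOT a limit point.
Collecting: A' = {x52}.


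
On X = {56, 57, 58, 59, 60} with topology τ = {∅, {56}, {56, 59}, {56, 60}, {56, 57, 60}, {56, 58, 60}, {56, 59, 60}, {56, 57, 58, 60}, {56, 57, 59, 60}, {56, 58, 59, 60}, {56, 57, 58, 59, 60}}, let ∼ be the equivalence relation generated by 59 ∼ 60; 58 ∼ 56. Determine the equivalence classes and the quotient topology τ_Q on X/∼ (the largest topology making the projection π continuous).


X/∼ = {[56=58], [57], [59=60]}; |τ_Q| = 3.

Equivalence classes: [56=58], [57], [59=60].
Quotient map π: X → X/∼ sends 56 ↦ [56=58], 57 ↦ [57], 58 ↦ [56=58], 59 ↦ [59=60], 60 ↦ [59=60].
For each subset V ⊆ X/∼, compute π^{-1}(V) ⊆ X and check whether π^{-1}(V) ∈ τ. V is open in τ_Q iff π^{-1}(V) ∈ τ.
  V = {}: π^{-1}(V) = ∅ ∈ τ ✓.
  V = {[56=58]}: π^{-1}(V) = {56, 58} ∉ τ ✗.
  V = {[57]}: π^{-1}(V) = {57} ∉ τ ✗.
  V = {[56=58], [57]}: π^{-1}(V) = {56, 57, 58} ∉ τ ✗.
  V = {[59=60]}: π^{-1}(V) = {59, 60} ∉ τ ✗.
  V = {[56=58], [59=60]}: π^{-1}(V) = {56, 58, 59, 60} ∈ τ ✓.
  V = {[57], [59=60]}: π^{-1}(V) = {57, 59, 60} ∉ τ ✗.
  V = {[56=58], [57], [59=60]}: π^{-1}(V) = {56, 57, 58, 59, 60} ∈ τ ✓.
Open sets in the quotient: τ_Q = {{}, {[56=58], [59=60]}, {[56=58], [57], [59=60]}} (3 elements).


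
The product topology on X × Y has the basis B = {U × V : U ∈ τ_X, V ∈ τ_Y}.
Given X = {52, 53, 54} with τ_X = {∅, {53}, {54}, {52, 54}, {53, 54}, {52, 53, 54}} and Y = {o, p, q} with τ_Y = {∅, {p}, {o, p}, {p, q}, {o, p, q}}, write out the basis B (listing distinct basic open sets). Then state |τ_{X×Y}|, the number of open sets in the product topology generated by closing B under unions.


Basis B = {∅ × ∅, {53} × {p}, {54} × {p}, {52, 54} × {p}, {53} × {o, p}, {53} × {p, q}, {53, 54} × {p}, {54} × {o, p}, {54} × {p, q}, {52, 53, 54} × {p}, {53} × {o, p, q}, {54} × {o, p, q}, {52, 54} × {o, p}, {52, 54} × {p, q}, {53, 54} × {o, p}, {53, 54} × {p, q}, {52, 54} × {o, p, q}, {52, 53, 54} × {o, p}, {52, 53, 54} × {p, q}, {53, 54} × {o, p, q}, {52, 53, 54} × {o, p, q}}; |τ_{X×Y}| = 70.

Enumerate products U × V with U ∈ τ_X, V ∈ τ_Y (deduplicated):
  ∅ × ∅ = {} (∅)
  {53} × {p} = {(53,p)}
  {54} × {p} = {(54,p)}
  {52, 54} × {p} = {(52,p), (54,p)}
  {53} × {o, p} = {(53,o), (53,p)}
  {53} × {p, q} = {(53,p), (53,q)}
  {53, 54} × {p} = {(53,p), (54,p)}
  {54} × {o, p} = {(54,o), (54,p)}
  {54} × {p, q} = {(54,p), (54,q)}
  {52, 53, 54} × {p} = {(52,p), (53,p), (54,p)}
  {53} × {o, p, q} = {(53,o), (53,p), (53,q)}
  {54} × {o, p, q} = {(54,o), (54,p), (54,q)}
  {52, 54} × {o, p} = {(52,o), (52,p), (54,o), (54,p)}
  {52, 54} × {p, q} = {(52,p), (52,q), (54,p), (54,q)}
  {53, 54} × {o, p} = {(53,o), (53,p), (54,o), (54,p)}
  {53, 54} × {p, q} = {(53,p), (53,q), (54,p), (54,q)}
  {52, 54} × {o, p, q} = {(52,o), (52,p), (52,q), (54,o), (54,p), (54,q)}
  {52, 53, 54} × {o, p} = {(52,o), (52,p), (53,o), (53,p), (54,o), (54,p)}
  {52, 53, 54} × {p, q} = {(52,p), (52,q), (53,p), (53,q), (54,p), (54,q)}
  {53, 54} × {o, p, q} = {(53,o), (53,p), (53,q), (54,o), (54,p), (54,q)}
  {52, 53, 54} × {o, p, q} = {(52,o), (52,p), (52,q), (53,o), (53,p), (53,q), (54,o), (54,p), (54,q)}
These 21 distinct sets form the basis B.
Close under arbitrary unions to get τ_{X×Y}; counting gives |τ_{X×Y}| = 70.


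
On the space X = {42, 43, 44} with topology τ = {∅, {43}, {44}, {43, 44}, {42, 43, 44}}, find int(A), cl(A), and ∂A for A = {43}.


int(A) = {43}, cl(A) = {42, 43}, ∂A = {42}.

Closed sets in (X, τ) are complements of opens:
  closed(X, τ) = {∅, {42}, {42, 43}, {42, 44}, {42, 43, 44}}.
int(A) = ⋃ {U ∈ τ : U ⊆ A}. Opens contained in A: ∅, {43}.
Taking the union of these: int(A) = {43}.
cl(A) = ⋂ {C closed : A ⊆ C}. Closed sets containing A: {42, 43}, {42, 43, 44}.
Intersecting these: cl(A) = {42, 43}.
∂A = cl(A) ∖ int(A) = {42, 43} ∖ {43} = {42}.


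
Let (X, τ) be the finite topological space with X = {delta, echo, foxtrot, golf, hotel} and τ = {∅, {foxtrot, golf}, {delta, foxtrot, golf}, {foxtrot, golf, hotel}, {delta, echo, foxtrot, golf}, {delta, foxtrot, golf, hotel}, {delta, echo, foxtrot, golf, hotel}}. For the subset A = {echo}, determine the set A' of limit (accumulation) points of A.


A' = ∅

For each x ∈ X, list the open sets U ∈ τ with x ∈ U, then check whether U ∩ (A ∖ {x}) ≠ ∅ for every such U.
  x = delta: open {delta, foxtrot, golf} ∋ x has {delta, foxtrot, golf} ∩ (A ∖ {delta}) = ∅, so x is NOT a limit point.
  x = echo: open {delta, echo, foxtrot, golf} ∋ x has {delta, echo, foxtrot, golf} ∩ (A ∖ {echo}) = ∅, so x is NOT a limit point.
  x = foxtrot: open {foxtrot, golf} ∋ x has {foxtrot, golf} ∩ (A ∖ {foxtrot}) = ∅, so x is NOT a limit point.
  x = golf: open {foxtrot, golf} ∋ x has {foxtrot, golf} ∩ (A ∖ {golf}) = ∅, so x is NOT a limit point.
  x = hotel: open {foxtrot, golf, hotel} ∋ x has {foxtrot, golf, hotel} ∩ (A ∖ {hotel}) = ∅, so x is NOT a limit point.
Collecting: A' = ∅.


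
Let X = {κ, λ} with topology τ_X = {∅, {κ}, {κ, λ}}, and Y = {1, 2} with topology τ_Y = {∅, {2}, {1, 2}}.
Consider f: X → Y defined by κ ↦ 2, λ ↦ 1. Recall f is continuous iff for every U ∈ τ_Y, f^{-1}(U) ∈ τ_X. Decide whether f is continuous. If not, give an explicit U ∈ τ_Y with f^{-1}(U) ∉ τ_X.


f IS continuous.

Compute f^{-1}(U) for each U ∈ τ_Y:
  U = ∅: f^{-1}(U) = ∅ ∈ τ_X ✓.
  U = {2}: f^{-1}(U) = {κ} ∈ τ_X ✓.
  U = {1, 2}: f^{-1}(U) = {κ, λ} ∈ τ_X ✓.
Every preimage lies in τ_X, so f IS continuous.


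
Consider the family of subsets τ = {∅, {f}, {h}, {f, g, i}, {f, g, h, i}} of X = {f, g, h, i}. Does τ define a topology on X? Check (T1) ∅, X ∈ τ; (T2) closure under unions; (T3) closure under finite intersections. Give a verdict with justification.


τ is NOT a topology on X.

Axiom (T1): ∅ ∈ τ? Yes; X ∈ τ? Yes.
Axiom (T2/T3): check pairwise unions and intersections of members of τ.
Counterexample for (T2): {f} ∪ {h} = {f, h} ∉ τ. Therefore τ is NOT a topology.


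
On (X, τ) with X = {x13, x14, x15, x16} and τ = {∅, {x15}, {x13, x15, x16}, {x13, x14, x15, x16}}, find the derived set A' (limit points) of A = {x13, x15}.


A' = {x13, x14, x16}

For each x ∈ X, list the open sets U ∈ τ with x ∈ U, then check whether U ∩ (A ∖ {x}) ≠ ∅ for every such U.
  x = x13: opens ∋ x are {x13, x15, x16}, {x13, x14, x15, x16}; each meets A ∖ {x13}, so x IS a limit point.
  x = x14: opens ∋ x are {x13, x14, x15, x16}; each meets A ∖ {x14}, so x IS a limit point.
  x = x15: open {x15} ∋ x has {x15} ∩ (A ∖ {x15}) = ∅, so x is NOT a limit point.
  x = x16: opens ∋ x are {x13, x15, x16}, {x13, x14, x15, x16}; each meets A ∖ {x16}, so x IS a limit point.
Collecting: A' = {x13, x14, x16}.


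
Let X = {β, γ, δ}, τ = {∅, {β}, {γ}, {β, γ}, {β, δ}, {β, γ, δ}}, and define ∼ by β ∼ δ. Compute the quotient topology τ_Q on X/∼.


X/∼ = {[β=δ], [γ]}; |τ_Q| = 4.

Equivalence classes: [β=δ], [γ].
Quotient map π: X → X/∼ sends β ↦ [β=δ], γ ↦ [γ], δ ↦ [β=δ].
For each subset V ⊆ X/∼, compute π^{-1}(V) ⊆ X and check whether π^{-1}(V) ∈ τ. V is open in τ_Q iff π^{-1}(V) ∈ τ.
  V = {}: π^{-1}(V) = ∅ ∈ τ ✓.
  V = {[β=δ]}: π^{-1}(V) = {β, δ} ∈ τ ✓.
  V = {[γ]}: π^{-1}(V) = {γ} ∈ τ ✓.
  V = {[β=δ], [γ]}: π^{-1}(V) = {β, γ, δ} ∈ τ ✓.
Open sets in the quotient: τ_Q = {{}, {[β=δ]}, {[γ]}, {[β=δ], [γ]}} (4 elements).


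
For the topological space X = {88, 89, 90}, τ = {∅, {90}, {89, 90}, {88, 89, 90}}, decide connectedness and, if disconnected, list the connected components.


(X, τ) is connected.

Find clopen sets (U ∈ τ with X ∖ U ∈ τ):
  U = ∅, X ∖ U = {88, 89, 90} — both open, so U is clopen.
  U = {88, 89, 90}, X ∖ U = ∅ — both open, so U is clopen.
Only trivial clopens (∅ and X) exist, so (X, τ) is connected.
Compute connected components by grouping points that agree on all clopens:
  component: {88, 89, 90}


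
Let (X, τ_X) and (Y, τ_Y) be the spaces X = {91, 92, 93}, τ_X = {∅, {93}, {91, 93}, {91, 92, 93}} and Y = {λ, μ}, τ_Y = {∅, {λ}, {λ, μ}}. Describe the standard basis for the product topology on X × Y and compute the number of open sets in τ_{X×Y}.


Basis B = {∅ × ∅, {93} × {λ}, {91, 93} × {λ}, {93} × {λ, μ}, {91, 92, 93} × {λ}, {91, 93} × {λ, μ}, {91, 92, 93} × {λ, μ}}; |τ_{X×Y}| = 10.

Enumerate products U × V with U ∈ τ_X, V ∈ τ_Y (deduplicated):
  ∅ × ∅ = {} (∅)
  {93} × {λ} = {(93,λ)}
  {91, 93} × {λ} = {(91,λ), (93,λ)}
  {93} × {λ, μ} = {(93,λ), (93,μ)}
  {91, 92, 93} × {λ} = {(91,λ), (92,λ), (93,λ)}
  {91, 93} × {λ, μ} = {(91,λ), (91,μ), (93,λ), (93,μ)}
  {91, 92, 93} × {λ, μ} = {(91,λ), (91,μ), (92,λ), (92,μ), (93,λ), (93,μ)}
These 7 distinct sets form the basis B.
Close under arbitrary unions to get τ_{X×Y}; counting gives |τ_{X×Y}| = 10.


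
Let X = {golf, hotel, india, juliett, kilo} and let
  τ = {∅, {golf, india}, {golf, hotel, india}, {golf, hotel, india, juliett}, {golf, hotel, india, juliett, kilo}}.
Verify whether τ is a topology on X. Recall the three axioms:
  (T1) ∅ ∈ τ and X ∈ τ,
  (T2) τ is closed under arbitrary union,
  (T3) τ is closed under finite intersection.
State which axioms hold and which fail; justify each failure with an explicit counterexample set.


τ IS a topology on X.

Axiom (T1): ∅ ∈ τ? Yes; X ∈ τ? Yes.
Axiom (T2/T3): check pairwise unions and intersections of members of τ.
All pairwise intersections and unions checked — each lies in τ. Therefore τ satisfies (T1), (T2), (T3): it IS a topology on X.


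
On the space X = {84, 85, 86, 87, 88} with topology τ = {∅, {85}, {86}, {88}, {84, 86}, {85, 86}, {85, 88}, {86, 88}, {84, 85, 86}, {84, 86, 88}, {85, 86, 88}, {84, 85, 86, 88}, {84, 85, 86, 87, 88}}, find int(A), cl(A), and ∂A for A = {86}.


int(A) = {86}, cl(A) = {84, 86, 87}, ∂A = {84, 87}.

Closed sets in (X, τ) are complements of opens:
  closed(X, τ) = {∅, {87}, {84, 87}, {85, 87}, {87, 88}, {84, 85, 87}, {84, 86, 87}, {84, 87, 88}, {85, 87, 88}, {84, 85, 86, 87}, {84, 85, 87, 88}, {84, 86, 87, 88}, {84, 85, 86, 87, 88}}.
int(A) = ⋃ {U ∈ τ : U ⊆ A}. Opens contained in A: ∅, {86}.
Taking the union of these: int(A) = {86}.
cl(A) = ⋂ {C closed : A ⊆ C}. Closed sets containing A: {84, 86, 87}, {84, 85, 86, 87}, {84, 86, 87, 88}, {84, 85, 86, 87, 88}.
Intersecting these: cl(A) = {84, 86, 87}.
∂A = cl(A) ∖ int(A) = {84, 86, 87} ∖ {86} = {84, 87}.


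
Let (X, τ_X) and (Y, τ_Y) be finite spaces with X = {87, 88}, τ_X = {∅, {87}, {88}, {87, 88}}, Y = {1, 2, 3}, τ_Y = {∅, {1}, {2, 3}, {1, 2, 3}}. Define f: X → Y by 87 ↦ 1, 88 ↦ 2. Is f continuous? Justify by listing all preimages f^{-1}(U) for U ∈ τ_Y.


f IS continuous.

Compute f^{-1}(U) for each U ∈ τ_Y:
  U = ∅: f^{-1}(U) = ∅ ∈ τ_X ✓.
  U = {1}: f^{-1}(U) = {87} ∈ τ_X ✓.
  U = {2, 3}: f^{-1}(U) = {88} ∈ τ_X ✓.
  U = {1, 2, 3}: f^{-1}(U) = {87, 88} ∈ τ_X ✓.
Every preimage lies in τ_X, so f IS continuous.


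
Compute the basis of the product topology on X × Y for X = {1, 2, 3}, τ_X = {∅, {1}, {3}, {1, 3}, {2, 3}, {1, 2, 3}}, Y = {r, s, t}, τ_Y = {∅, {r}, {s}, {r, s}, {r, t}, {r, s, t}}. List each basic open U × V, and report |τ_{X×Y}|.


Basis B = {∅ × ∅, {1} × {r}, {1} × {s}, {3} × {r}, {3} × {s}, {1} × {r, s}, {1} × {r, t}, {1, 3} × {r}, {1, 3} × {s}, {2, 3} × {r}, {2, 3} × {s}, {3} × {r, s}, {3} × {r, t}, {1} × {r, s, t}, {1, 2, 3} × {r}, {1, 2, 3} × {s}, {3} × {r, s, t}, {1, 3} × {r, s}, {1, 3} × {r, t}, {2, 3} × {r, s}, {2, 3} × {r, t}, {1, 3} × {r, s, t}, {1, 2, 3} × {r, s}, {1, 2, 3} × {r, t}, {2, 3} × {r, s, t}, {1, 2, 3} × {r, s, t}}; |τ_{X×Y}| = 108.

Enumerate products U × V with U ∈ τ_X, V ∈ τ_Y (deduplicated):
  ∅ × ∅ = {} (∅)
  {1} × {r} = {(1,r)}
  {1} × {s} = {(1,s)}
  {3} × {r} = {(3,r)}
  {3} × {s} = {(3,s)}
  {1} × {r, s} = {(1,r), (1,s)}
  {1} × {r, t} = {(1,r), (1,t)}
  {1, 3} × {r} = {(1,r), (3,r)}
  {1, 3} × {s} = {(1,s), (3,s)}
  {2, 3} × {r} = {(2,r), (3,r)}
  {2, 3} × {s} = {(2,s), (3,s)}
  {3} × {r, s} = {(3,r), (3,s)}
  {3} × {r, t} = {(3,r), (3,t)}
  {1} × {r, s, t} = {(1,r), (1,s), (1,t)}
  {1, 2, 3} × {r} = {(1,r), (2,r), (3,r)}
  {1, 2, 3} × {s} = {(1,s), (2,s), (3,s)}
  {3} × {r, s, t} = {(3,r), (3,s), (3,t)}
  {1, 3} × {r, s} = {(1,r), (1,s), (3,r), (3,s)}
  {1, 3} × {r, t} = {(1,r), (1,t), (3,r), (3,t)}
  {2, 3} × {r, s} = {(2,r), (2,s), (3,r), (3,s)}
  {2, 3} × {r, t} = {(2,r), (2,t), (3,r), (3,t)}
  {1, 3} × {r, s, t} = {(1,r), (1,s), (1,t), (3,r), (3,s), (3,t)}
  {1, 2, 3} × {r, s} = {(1,r), (1,s), (2,r), (2,s), (3,r), (3,s)}
  {1, 2, 3} × {r, t} = {(1,r), (1,t), (2,r), (2,t), (3,r), (3,t)}
  {2, 3} × {r, s, t} = {(2,r), (2,s), (2,t), (3,r), (3,s), (3,t)}
  {1, 2, 3} × {r, s, t} = {(1,r), (1,s), (1,t), (2,r), (2,s), (2,t), (3,r), (3,s), (3,t)}
These 26 distinct sets form the basis B.
Close under arbitrary unions to get τ_{X×Y}; counting gives |τ_{X×Y}| = 108.


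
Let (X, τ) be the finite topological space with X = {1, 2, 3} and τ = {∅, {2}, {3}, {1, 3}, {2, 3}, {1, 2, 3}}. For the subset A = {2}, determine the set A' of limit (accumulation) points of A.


A' = ∅

For each x ∈ X, list the open sets U ∈ τ with x ∈ U, then check whether U ∩ (A ∖ {x}) ≠ ∅ for every such U.
  x = 1: open {1, 3} ∋ x has {1, 3} ∩ (A ∖ {1}) = ∅, so x is NOT a limit point.
  x = 2: open {2} ∋ x has {2} ∩ (A ∖ {2}) = ∅, so x is NOT a limit point.
  x = 3: open {3} ∋ x has {3} ∩ (A ∖ {3}) = ∅, so x is NOT a limit point.
Collecting: A' = ∅.


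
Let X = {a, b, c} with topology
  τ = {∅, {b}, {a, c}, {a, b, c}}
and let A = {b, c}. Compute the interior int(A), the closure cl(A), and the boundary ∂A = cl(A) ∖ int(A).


int(A) = {b}, cl(A) = {a, b, c}, ∂A = {a, c}.

Closed sets in (X, τ) are complements of opens:
  closed(X, τ) = {∅, {b}, {a, c}, {a, b, c}}.
int(A) = ⋃ {U ∈ τ : U ⊆ A}. Opens contained in A: ∅, {b}.
Taking the union of these: int(A) = {b}.
cl(A) = ⋂ {C closed : A ⊆ C}. Closed sets containing A: {a, b, c}.
Intersecting these: cl(A) = {a, b, c}.
∂A = cl(A) ∖ int(A) = {a, b, c} ∖ {b} = {a, c}.


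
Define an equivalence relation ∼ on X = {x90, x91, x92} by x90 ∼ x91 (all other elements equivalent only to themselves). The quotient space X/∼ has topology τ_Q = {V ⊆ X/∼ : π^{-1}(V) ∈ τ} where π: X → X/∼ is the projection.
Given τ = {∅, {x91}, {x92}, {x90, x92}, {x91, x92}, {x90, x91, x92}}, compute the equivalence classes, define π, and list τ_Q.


X/∼ = {[x90=x91], [x92]}; |τ_Q| = 3.

Equivalence classes: [x90=x91], [x92].
Quotient map π: X → X/∼ sends x90 ↦ [x90=x91], x91 ↦ [x90=x91], x92 ↦ [x92].
For each subset V ⊆ X/∼, compute π^{-1}(V) ⊆ X and check whether π^{-1}(V) ∈ τ. V is open in τ_Q iff π^{-1}(V) ∈ τ.
  V = {}: π^{-1}(V) = ∅ ∈ τ ✓.
  V = {[x90=x91]}: π^{-1}(V) = {x90, x91} ∉ τ ✗.
  V = {[x92]}: π^{-1}(V) = {x92} ∈ τ ✓.
  V = {[x90=x91], [x92]}: π^{-1}(V) = {x90, x91, x92} ∈ τ ✓.
Open sets in the quotient: τ_Q = {{}, {[x92]}, {[x90=x91], [x92]}} (3 elements).


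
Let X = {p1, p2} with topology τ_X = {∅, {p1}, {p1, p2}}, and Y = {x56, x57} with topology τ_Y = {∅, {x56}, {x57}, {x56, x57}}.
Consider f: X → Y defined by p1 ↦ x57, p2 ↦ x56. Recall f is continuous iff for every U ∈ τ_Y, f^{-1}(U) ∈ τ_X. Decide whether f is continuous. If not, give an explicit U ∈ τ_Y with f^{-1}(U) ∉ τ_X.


f is NOT continuous.

Compute f^{-1}(U) for each U ∈ τ_Y:
  U = ∅: f^{-1}(U) = ∅ ∈ τ_X ✓.
  U = {x56}: f^{-1}(U) = {p2} ∉ τ_X ✗.
  U = {x57}: f^{-1}(U) = {p1} ∈ τ_X ✓.
  U = {x56, x57}: f^{-1}(U) = {p1, p2} ∈ τ_X ✓.
Found U = {x56} with f^{-1}(U) = {p2} not in τ_X. Therefore f is NOT continuous.


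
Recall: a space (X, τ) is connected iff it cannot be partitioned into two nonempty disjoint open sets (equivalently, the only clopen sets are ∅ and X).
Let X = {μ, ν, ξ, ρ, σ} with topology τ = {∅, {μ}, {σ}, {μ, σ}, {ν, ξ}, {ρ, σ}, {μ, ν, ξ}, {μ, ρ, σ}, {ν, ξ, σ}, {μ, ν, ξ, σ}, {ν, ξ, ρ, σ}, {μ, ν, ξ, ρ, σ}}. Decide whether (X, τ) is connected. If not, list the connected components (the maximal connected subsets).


(X, τ) is disconnected; components = [{μ}, {ν, ξ}, {ρ, σ}].

Find clopen sets (U ∈ τ with X ∖ U ∈ τ):
  U = ∅, X ∖ U = {μ, ν, ξ, ρ, σ} — both open, so U is clopen.
  U = {μ}, X ∖ U = {ν, ξ, ρ, σ} — both open, so U is clopen.
  U = {ν, ξ}, X ∖ U = {μ, ρ, σ} — both open, so U is clopen.
  U = {ρ, σ}, X ∖ U = {μ, ν, ξ} — both open, so U is clopen.
  U = {μ, ν, ξ}, X ∖ U = {ρ, σ} — both open, so U is clopen.
  U = {μ, ρ, σ}, X ∖ U = {ν, ξ} — both open, so U is clopen.
  U = {ν, ξ, ρ, σ}, X ∖ U = {μ} — both open, so U is clopen.
  U = {μ, ν, ξ, ρ, σ}, X ∖ U = ∅ — both open, so U is clopen.
Nontrivial clopen(s) exist: e.g. {μ, ρ, σ}. So (X, τ) is disconnected.
Compute connected components by grouping points that agree on all clopens:
  component: {μ}
  component: {ν, ξ}
  component: {ρ, σ}


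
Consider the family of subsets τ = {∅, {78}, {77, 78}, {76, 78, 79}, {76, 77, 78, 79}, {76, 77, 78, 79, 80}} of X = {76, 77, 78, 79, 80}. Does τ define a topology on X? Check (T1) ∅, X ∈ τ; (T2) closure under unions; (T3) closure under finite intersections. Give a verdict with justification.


τ IS a topology on X.

Axiom (T1): ∅ ∈ τ? Yes; X ∈ τ? Yes.
Axiom (T2/T3): check pairwise unions and intersections of members of τ.
All pairwise intersections and unions checked — each lies in τ. Therefore τ satisfies (T1), (T2), (T3): it IS a topology on X.


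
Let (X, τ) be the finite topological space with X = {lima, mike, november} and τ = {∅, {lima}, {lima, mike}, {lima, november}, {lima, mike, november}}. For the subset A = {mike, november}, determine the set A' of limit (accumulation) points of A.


A' = ∅

For each x ∈ X, list the open sets U ∈ τ with x ∈ U, then check whether U ∩ (A ∖ {x}) ≠ ∅ for every such U.
  x = lima: open {lima} ∋ x has {lima} ∩ (A ∖ {lima}) = ∅, so x is NOT a limit point.
  x = mike: open {lima, mike} ∋ x has {lima, mike} ∩ (A ∖ {mike}) = ∅, so x is NOT a limit point.
  x = november: open {lima, november} ∋ x has {lima, november} ∩ (A ∖ {november}) = ∅, so x is NOT a limit point.
Collecting: A' = ∅.


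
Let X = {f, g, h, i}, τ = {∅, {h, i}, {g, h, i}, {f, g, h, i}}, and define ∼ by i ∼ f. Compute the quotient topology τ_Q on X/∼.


X/∼ = {[f=i], [g], [h]}; |τ_Q| = 2.

Equivalence classes: [f=i], [g], [h].
Quotient map π: X → X/∼ sends f ↦ [f=i], g ↦ [g], h ↦ [h], i ↦ [f=i].
For each subset V ⊆ X/∼, compute π^{-1}(V) ⊆ X and check whether π^{-1}(V) ∈ τ. V is open in τ_Q iff π^{-1}(V) ∈ τ.
  V = {}: π^{-1}(V) = ∅ ∈ τ ✓.
  V = {[f=i]}: π^{-1}(V) = {f, i} ∉ τ ✗.
  V = {[g]}: π^{-1}(V) = {g} ∉ τ ✗.
  V = {[f=i], [g]}: π^{-1}(V) = {f, g, i} ∉ τ ✗.
  V = {[h]}: π^{-1}(V) = {h} ∉ τ ✗.
  V = {[f=i], [h]}: π^{-1}(V) = {f, h, i} ∉ τ ✗.
  V = {[g], [h]}: π^{-1}(V) = {g, h} ∉ τ ✗.
  V = {[f=i], [g], [h]}: π^{-1}(V) = {f, g, h, i} ∈ τ ✓.
Open sets in the quotient: τ_Q = {{}, {[f=i], [g], [h]}} (2 elements).


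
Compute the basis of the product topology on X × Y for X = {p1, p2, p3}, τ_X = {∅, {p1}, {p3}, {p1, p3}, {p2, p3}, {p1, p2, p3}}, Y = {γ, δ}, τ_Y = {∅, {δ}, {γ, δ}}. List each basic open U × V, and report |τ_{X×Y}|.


Basis B = {∅ × ∅, {p1} × {δ}, {p3} × {δ}, {p1} × {γ, δ}, {p1, p3} × {δ}, {p2, p3} × {δ}, {p3} × {γ, δ}, {p1, p2, p3} × {δ}, {p1, p3} × {γ, δ}, {p2, p3} × {γ, δ}, {p1, p2, p3} × {γ, δ}}; |τ_{X×Y}| = 18.

Enumerate products U × V with U ∈ τ_X, V ∈ τ_Y (deduplicated):
  ∅ × ∅ = {} (∅)
  {p1} × {δ} = {(p1,δ)}
  {p3} × {δ} = {(p3,δ)}
  {p1} × {γ, δ} = {(p1,γ), (p1,δ)}
  {p1, p3} × {δ} = {(p1,δ), (p3,δ)}
  {p2, p3} × {δ} = {(p2,δ), (p3,δ)}
  {p3} × {γ, δ} = {(p3,γ), (p3,δ)}
  {p1, p2, p3} × {δ} = {(p1,δ), (p2,δ), (p3,δ)}
  {p1, p3} × {γ, δ} = {(p1,γ), (p1,δ), (p3,γ), (p3,δ)}
  {p2, p3} × {γ, δ} = {(p2,γ), (p2,δ), (p3,γ), (p3,δ)}
  {p1, p2, p3} × {γ, δ} = {(p1,γ), (p1,δ), (p2,γ), (p2,δ), (p3,γ), (p3,δ)}
These 11 distinct sets form the basis B.
Close under arbitrary unions to get τ_{X×Y}; counting gives |τ_{X×Y}| = 18.


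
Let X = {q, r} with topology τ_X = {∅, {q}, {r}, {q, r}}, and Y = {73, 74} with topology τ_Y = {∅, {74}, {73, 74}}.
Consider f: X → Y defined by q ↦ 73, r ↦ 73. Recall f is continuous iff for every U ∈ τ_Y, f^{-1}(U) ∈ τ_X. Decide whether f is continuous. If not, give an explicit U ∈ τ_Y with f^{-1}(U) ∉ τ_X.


f IS continuous.

Compute f^{-1}(U) for each U ∈ τ_Y:
  U = ∅: f^{-1}(U) = ∅ ∈ τ_X ✓.
  U = {74}: f^{-1}(U) = ∅ ∈ τ_X ✓.
  U = {73, 74}: f^{-1}(U) = {q, r} ∈ τ_X ✓.
Every preimage lies in τ_X, so f IS continuous.


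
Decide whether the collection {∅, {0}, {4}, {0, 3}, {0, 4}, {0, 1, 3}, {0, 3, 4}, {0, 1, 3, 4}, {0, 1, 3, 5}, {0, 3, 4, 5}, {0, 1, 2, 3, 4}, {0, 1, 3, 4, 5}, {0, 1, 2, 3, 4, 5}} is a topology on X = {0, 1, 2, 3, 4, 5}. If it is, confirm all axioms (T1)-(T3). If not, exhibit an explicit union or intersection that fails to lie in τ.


τ is NOT a topology on X.

Axiom (T1): ∅ ∈ τ? Yes; X ∈ τ? Yes.
Axiom (T2/T3): check pairwise unions and intersections of members of τ.
Counterexample for (T3): {0, 1, 3, 5} ∩ {0, 3, 4, 5} = {0, 3, 5} ∉ τ. Therefore τ is NOT a topology.


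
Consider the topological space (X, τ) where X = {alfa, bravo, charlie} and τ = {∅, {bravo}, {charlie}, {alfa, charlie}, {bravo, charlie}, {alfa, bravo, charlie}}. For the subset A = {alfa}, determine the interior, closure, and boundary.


int(A) = ∅, cl(A) = {alfa}, ∂A = {alfa}.

Closed sets in (X, τ) are complements of opens:
  closed(X, τ) = {∅, {alfa}, {bravo}, {alfa, bravo}, {alfa, charlie}, {alfa, bravo, charlie}}.
int(A) = ⋃ {U ∈ τ : U ⊆ A}. Opens contained in A: ∅.
Taking the union of these: int(A) = ∅.
cl(A) = ⋂ {C closed : A ⊆ C}. Closed sets containing A: {alfa}, {alfa, bravo}, {alfa, charlie}, {alfa, bravo, charlie}.
Intersecting these: cl(A) = {alfa}.
∂A = cl(A) ∖ int(A) = {alfa} ∖ ∅ = {alfa}.


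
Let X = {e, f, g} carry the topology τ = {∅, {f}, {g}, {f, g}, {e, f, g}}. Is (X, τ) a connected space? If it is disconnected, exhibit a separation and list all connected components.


(X, τ) is connected.

Find clopen sets (U ∈ τ with X ∖ U ∈ τ):
  U = ∅, X ∖ U = {e, f, g} — both open, so U is clopen.
  U = {e, f, g}, X ∖ U = ∅ — both open, so U is clopen.
Only trivial clopens (∅ and X) exist, so (X, τ) is connected.
Compute connected components by grouping points that agree on all clopens:
  component: {e, f, g}


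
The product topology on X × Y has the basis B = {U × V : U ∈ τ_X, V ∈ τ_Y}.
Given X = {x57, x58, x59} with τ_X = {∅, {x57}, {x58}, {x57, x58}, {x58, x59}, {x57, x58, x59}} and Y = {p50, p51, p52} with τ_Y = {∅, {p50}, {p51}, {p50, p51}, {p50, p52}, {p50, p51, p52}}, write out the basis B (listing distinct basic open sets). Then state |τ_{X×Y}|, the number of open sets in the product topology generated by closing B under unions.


Basis B = {∅ × ∅, {x57} × {p50}, {x57} × {p51}, {x58} × {p50}, {x58} × {p51}, {x57} × {p50, p51}, {x57} × {p50, p52}, {x57, x58} × {p50}, {x57, x58} × {p51}, {x58} × {p50, p51}, {x58} × {p50, p52}, {x58, x59} × {p50}, {x58, x59} × {p51}, {x57} × {p50, p51, p52}, {x57, x58, x59} × {p50}, {x57, x58, x59} × {p51}, {x58} × {p50, p51, p52}, {x57, x58} × {p50, p51}, {x57, x58} × {p50, p52}, {x58, x59} × {p50, p51}, {x58, x59} × {p50, p52}, {x57, x58} × {p50, p51, p52}, {x57, x58, x59} × {p50, p51}, {x57, x58, x59} × {p50, p52}, {x58, x59} × {p50, p51, p52}, {x57, x58, x59} × {p50, p51, p52}}; |τ_{X×Y}| = 108.

Enumerate products U × V with U ∈ τ_X, V ∈ τ_Y (deduplicated):
  ∅ × ∅ = {} (∅)
  {x57} × {p50} = {(x57,p50)}
  {x57} × {p51} = {(x57,p51)}
  {x58} × {p50} = {(x58,p50)}
  {x58} × {p51} = {(x58,p51)}
  {x57} × {p50, p51} = {(x57,p50), (x57,p51)}
  {x57} × {p50, p52} = {(x57,p50), (x57,p52)}
  {x57, x58} × {p50} = {(x57,p50), (x58,p50)}
  {x57, x58} × {p51} = {(x57,p51), (x58,p51)}
  {x58} × {p50, p51} = {(x58,p50), (x58,p51)}
  {x58} × {p50, p52} = {(x58,p50), (x58,p52)}
  {x58, x59} × {p50} = {(x58,p50), (x59,p50)}
  {x58, x59} × {p51} = {(x58,p51), (x59,p51)}
  {x57} × {p50, p51, p52} = {(x57,p50), (x57,p51), (x57,p52)}
  {x57, x58, x59} × {p50} = {(x57,p50), (x58,p50), (x59,p50)}
  {x57, x58, x59} × {p51} = {(x57,p51), (x58,p51), (x59,p51)}
  {x58} × {p50, p51, p52} = {(x58,p50), (x58,p51), (x58,p52)}
  {x57, x58} × {p50, p51} = {(x57,p50), (x57,p51), (x58,p50), (x58,p51)}
  {x57, x58} × {p50, p52} = {(x57,p50), (x57,p52), (x58,p50), (x58,p52)}
  {x58, x59} × {p50, p51} = {(x58,p50), (x58,p51), (x59,p50), (x59,p51)}
  {x58, x59} × {p50, p52} = {(x58,p50), (x58,p52), (x59,p50), (x59,p52)}
  {x57, x58} × {p50, p51, p52} = {(x57,p50), (x57,p51), (x57,p52), (x58,p50), (x58,p51), (x58,p52)}
  {x57, x58, x59} × {p50, p51} = {(x57,p50), (x57,p51), (x58,p50), (x58,p51), (x59,p50), (x59,p51)}
  {x57, x58, x59} × {p50, p52} = {(x57,p50), (x57,p52), (x58,p50), (x58,p52), (x59,p50), (x59,p52)}
  {x58, x59} × {p50, p51, p52} = {(x58,p50), (x58,p51), (x58,p52), (x59,p50), (x59,p51), (x59,p52)}
  {x57, x58, x59} × {p50, p51, p52} = {(x57,p50), (x57,p51), (x57,p52), (x58,p50), (x58,p51), (x58,p52), (x59,p50), (x59,p51), (x59,p52)}
These 26 distinct sets form the basis B.
Close under arbitrary unions to get τ_{X×Y}; counting gives |τ_{X×Y}| = 108.


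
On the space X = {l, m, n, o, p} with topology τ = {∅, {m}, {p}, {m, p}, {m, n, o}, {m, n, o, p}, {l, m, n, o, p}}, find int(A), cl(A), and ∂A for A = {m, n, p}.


int(A) = {m, p}, cl(A) = {l, m, n, o, p}, ∂A = {l, n, o}.

Closed sets in (X, τ) are complements of opens:
  closed(X, τ) = {∅, {l}, {l, p}, {l, n, o}, {l, m, n, o}, {l, n, o, p}, {l, m, n, o, p}}.
int(A) = ⋃ {U ∈ τ : U ⊆ A}. Opens contained in A: ∅, {m}, {p}, {m, p}.
Taking the union of these: int(A) = {m, p}.
cl(A) = ⋂ {C closed : A ⊆ C}. Closed sets containing A: {l, m, n, o, p}.
Intersecting these: cl(A) = {l, m, n, o, p}.
∂A = cl(A) ∖ int(A) = {l, m, n, o, p} ∖ {m, p} = {l, n, o}.


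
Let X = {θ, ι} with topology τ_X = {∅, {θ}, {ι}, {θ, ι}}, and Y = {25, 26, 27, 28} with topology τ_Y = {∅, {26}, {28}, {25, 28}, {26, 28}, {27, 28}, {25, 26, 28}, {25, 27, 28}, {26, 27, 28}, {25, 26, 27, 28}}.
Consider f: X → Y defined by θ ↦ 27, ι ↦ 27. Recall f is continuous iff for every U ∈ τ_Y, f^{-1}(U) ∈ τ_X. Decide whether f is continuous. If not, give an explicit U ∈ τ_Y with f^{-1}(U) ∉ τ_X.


f IS continuous.

Compute f^{-1}(U) for each U ∈ τ_Y:
  U = ∅: f^{-1}(U) = ∅ ∈ τ_X ✓.
  U = {26}: f^{-1}(U) = ∅ ∈ τ_X ✓.
  U = {28}: f^{-1}(U) = ∅ ∈ τ_X ✓.
  U = {25, 28}: f^{-1}(U) = ∅ ∈ τ_X ✓.
  U = {26, 28}: f^{-1}(U) = ∅ ∈ τ_X ✓.
  U = {27, 28}: f^{-1}(U) = {θ, ι} ∈ τ_X ✓.
  U = {25, 26, 28}: f^{-1}(U) = ∅ ∈ τ_X ✓.
  U = {25, 27, 28}: f^{-1}(U) = {θ, ι} ∈ τ_X ✓.
  U = {26, 27, 28}: f^{-1}(U) = {θ, ι} ∈ τ_X ✓.
  U = {25, 26, 27, 28}: f^{-1}(U) = {θ, ι} ∈ τ_X ✓.
Every preimage lies in τ_X, so f IS continuous.


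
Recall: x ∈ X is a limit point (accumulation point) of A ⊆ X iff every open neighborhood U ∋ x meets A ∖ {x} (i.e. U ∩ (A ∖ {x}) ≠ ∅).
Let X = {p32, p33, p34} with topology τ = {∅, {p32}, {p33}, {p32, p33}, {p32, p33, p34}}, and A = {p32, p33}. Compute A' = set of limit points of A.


A' = {p34}

For each x ∈ X, list the open sets U ∈ τ with x ∈ U, then check whether U ∩ (A ∖ {x}) ≠ ∅ for every such U.
  x = p32: open {p32} ∋ x has {p32} ∩ (A ∖ {p32}) = ∅, so x is NOT a limit point.
  x = p33: open {p33} ∋ x has {p33} ∩ (A ∖ {p33}) = ∅, so x is NOT a limit point.
  x = p34: opens ∋ x are {p32, p33, p34}; each meets A ∖ {p34}, so x IS a limit point.
Collecting: A' = {p34}.


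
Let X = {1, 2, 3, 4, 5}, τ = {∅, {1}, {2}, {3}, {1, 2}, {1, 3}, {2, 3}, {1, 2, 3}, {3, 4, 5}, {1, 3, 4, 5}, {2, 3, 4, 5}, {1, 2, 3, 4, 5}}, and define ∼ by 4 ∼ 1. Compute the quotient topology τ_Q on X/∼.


X/∼ = {[1=4], [2], [3], [5]}; |τ_Q| = 6.

Equivalence classes: [1=4], [2], [3], [5].
Quotient map π: X → X/∼ sends 1 ↦ [1=4], 2 ↦ [2], 3 ↦ [3], 4 ↦ [1=4], 5 ↦ [5].
For each subset V ⊆ X/∼, compute π^{-1}(V) ⊆ X and check whether π^{-1}(V) ∈ τ. V is open in τ_Q iff π^{-1}(V) ∈ τ.
  V = {}: π^{-1}(V) = ∅ ∈ τ ✓.
  V = {[1=4]}: π^{-1}(V) = {1, 4} ∉ τ ✗.
  V = {[2]}: π^{-1}(V) = {2} ∈ τ ✓.
  V = {[1=4], [2]}: π^{-1}(V) = {1, 2, 4} ∉ τ ✗.
  V = {[3]}: π^{-1}(V) = {3} ∈ τ ✓.
  V = {[1=4], [3]}: π^{-1}(V) = {1, 3, 4} ∉ τ ✗.
  V = {[2], [3]}: π^{-1}(V) = {2, 3} ∈ τ ✓.
  V = {[1=4], [2], [3]}: π^{-1}(V) = {1, 2, 3, 4} ∉ τ ✗.
  V = {[5]}: π^{-1}(V) = {5} ∉ τ ✗.
  V = {[1=4], [5]}: π^{-1}(V) = {1, 4, 5} ∉ τ ✗.
  V = {[2], [5]}: π^{-1}(V) = {2, 5} ∉ τ ✗.
  V = {[1=4], [2], [5]}: π^{-1}(V) = {1, 2, 4, 5} ∉ τ ✗.
  V = {[3], [5]}: π^{-1}(V) = {3, 5} ∉ τ ✗.
  V = {[1=4], [3], [5]}: π^{-1}(V) = {1, 3, 4, 5} ∈ τ ✓.
  V = {[2], [3], [5]}: π^{-1}(V) = {2, 3, 5} ∉ τ ✗.
  V = {[1=4], [2], [3], [5]}: π^{-1}(V) = {1, 2, 3, 4, 5} ∈ τ ✓.
Open sets in the quotient: τ_Q = {{}, {[2]}, {[3]}, {[2], [3]}, {[1=4], [3], [5]}, {[1=4], [2], [3], [5]}} (6 elements).


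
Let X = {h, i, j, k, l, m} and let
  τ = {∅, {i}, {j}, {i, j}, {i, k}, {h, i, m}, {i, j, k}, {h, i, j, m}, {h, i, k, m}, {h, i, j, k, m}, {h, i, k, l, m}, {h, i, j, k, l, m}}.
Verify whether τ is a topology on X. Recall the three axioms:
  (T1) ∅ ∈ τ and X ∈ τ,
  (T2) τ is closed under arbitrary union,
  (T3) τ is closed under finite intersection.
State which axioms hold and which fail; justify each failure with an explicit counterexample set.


τ IS a topology on X.

Axiom (T1): ∅ ∈ τ? Yes; X ∈ τ? Yes.
Axiom (T2/T3): check pairwise unions and intersections of members of τ.
All pairwise intersections and unions checked — each lies in τ. Therefore τ satisfies (T1), (T2), (T3): it IS a topology on X.


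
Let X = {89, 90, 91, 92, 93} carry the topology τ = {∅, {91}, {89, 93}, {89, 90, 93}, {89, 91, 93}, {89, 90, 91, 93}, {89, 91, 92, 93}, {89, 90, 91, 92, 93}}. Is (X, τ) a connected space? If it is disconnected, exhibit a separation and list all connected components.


(X, τ) is connected.

Find clopen sets (U ∈ τ with X ∖ U ∈ τ):
  U = ∅, X ∖ U = {89, 90, 91, 92, 93} — both open, so U is clopen.
  U = {89, 90, 91, 92, 93}, X ∖ U = ∅ — both open, so U is clopen.
Only trivial clopens (∅ and X) exist, so (X, τ) is connected.
Compute connected components by grouping points that agree on all clopens:
  component: {89, 90, 91, 92, 93}


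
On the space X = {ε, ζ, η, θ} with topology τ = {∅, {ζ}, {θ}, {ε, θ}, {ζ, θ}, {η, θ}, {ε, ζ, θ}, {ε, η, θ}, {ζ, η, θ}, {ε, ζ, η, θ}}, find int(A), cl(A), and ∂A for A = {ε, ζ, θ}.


int(A) = {ε, ζ, θ}, cl(A) = {ε, ζ, η, θ}, ∂A = {η}.

Closed sets in (X, τ) are complements of opens:
  closed(X, τ) = {∅, {ε}, {ζ}, {η}, {ε, ζ}, {ε, η}, {ζ, η}, {ε, ζ, η}, {ε, η, θ}, {ε, ζ, η, θ}}.
int(A) = ⋃ {U ∈ τ : U ⊆ A}. Opens contained in A: ∅, {ζ}, {θ}, {ε, θ}, {ζ, θ}, {ε, ζ, θ}.
Taking the union of these: int(A) = {ε, ζ, θ}.
cl(A) = ⋂ {C closed : A ⊆ C}. Closed sets containing A: {ε, ζ, η, θ}.
Intersecting these: cl(A) = {ε, ζ, η, θ}.
∂A = cl(A) ∖ int(A) = {ε, ζ, η, θ} ∖ {ε, ζ, θ} = {η}.


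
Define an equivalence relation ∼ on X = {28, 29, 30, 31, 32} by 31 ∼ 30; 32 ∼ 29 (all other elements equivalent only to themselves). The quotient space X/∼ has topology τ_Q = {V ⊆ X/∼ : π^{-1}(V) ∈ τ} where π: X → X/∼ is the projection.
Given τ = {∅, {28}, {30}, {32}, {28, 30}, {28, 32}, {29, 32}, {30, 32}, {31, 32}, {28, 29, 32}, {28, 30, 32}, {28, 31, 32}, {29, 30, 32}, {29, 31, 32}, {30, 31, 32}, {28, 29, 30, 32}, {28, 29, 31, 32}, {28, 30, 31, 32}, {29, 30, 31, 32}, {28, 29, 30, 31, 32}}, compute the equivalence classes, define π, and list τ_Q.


X/∼ = {[28], [29=32], [30=31]}; |τ_Q| = 6.

Equivalence classes: [28], [29=32], [30=31].
Quotient map π: X → X/∼ sends 28 ↦ [28], 29 ↦ [29=32], 30 ↦ [30=31], 31 ↦ [30=31], 32 ↦ [29=32].
For each subset V ⊆ X/∼, compute π^{-1}(V) ⊆ X and check whether π^{-1}(V) ∈ τ. V is open in τ_Q iff π^{-1}(V) ∈ τ.
  V = {}: π^{-1}(V) = ∅ ∈ τ ✓.
  V = {[28]}: π^{-1}(V) = {28} ∈ τ ✓.
  V = {[29=32]}: π^{-1}(V) = {29, 32} ∈ τ ✓.
  V = {[28], [29=32]}: π^{-1}(V) = {28, 29, 32} ∈ τ ✓.
  V = {[30=31]}: π^{-1}(V) = {30, 31} ∉ τ ✗.
  V = {[28], [30=31]}: π^{-1}(V) = {28, 30, 31} ∉ τ ✗.
  V = {[29=32], [30=31]}: π^{-1}(V) = {29, 30, 31, 32} ∈ τ ✓.
  V = {[28], [29=32], [30=31]}: π^{-1}(V) = {28, 29, 30, 31, 32} ∈ τ ✓.
Open sets in the quotient: τ_Q = {{}, {[28]}, {[29=32]}, {[28], [29=32]}, {[29=32], [30=31]}, {[28], [29=32], [30=31]}} (6 elements).


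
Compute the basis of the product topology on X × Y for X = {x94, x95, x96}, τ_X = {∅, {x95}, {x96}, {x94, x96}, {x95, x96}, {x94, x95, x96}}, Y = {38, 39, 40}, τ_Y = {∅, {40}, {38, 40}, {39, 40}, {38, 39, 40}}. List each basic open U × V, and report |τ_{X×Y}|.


Basis B = {∅ × ∅, {x95} × {40}, {x96} × {40}, {x94, x96} × {40}, {x95} × {38, 40}, {x95} × {39, 40}, {x95, x96} × {40}, {x96} × {38, 40}, {x96} × {39, 40}, {x94, x95, x96} × {40}, {x95} × {38, 39, 40}, {x96} × {38, 39, 40}, {x94, x96} × {38, 40}, {x94, x96} × {39, 40}, {x95, x96} × {38, 40}, {x95, x96} × {39, 40}, {x94, x96} × {38, 39, 40}, {x94, x95, x96} × {38, 40}, {x94, x95, x96} × {39, 40}, {x95, x96} × {38, 39, 40}, {x94, x95, x96} × {38, 39, 40}}; |τ_{X×Y}| = 70.

Enumerate products U × V with U ∈ τ_X, V ∈ τ_Y (deduplicated):
  ∅ × ∅ = {} (∅)
  {x95} × {40} = {(x95,40)}
  {x96} × {40} = {(x96,40)}
  {x94, x96} × {40} = {(x94,40), (x96,40)}
  {x95} × {38, 40} = {(x95,38), (x95,40)}
  {x95} × {39, 40} = {(x95,39), (x95,40)}
  {x95, x96} × {40} = {(x95,40), (x96,40)}
  {x96} × {38, 40} = {(x96,38), (x96,40)}
  {x96} × {39, 40} = {(x96,39), (x96,40)}
  {x94, x95, x96} × {40} = {(x94,40), (x95,40), (x96,40)}
  {x95} × {38, 39, 40} = {(x95,38), (x95,39), (x95,40)}
  {x96} × {38, 39, 40} = {(x96,38), (x96,39), (x96,40)}
  {x94, x96} × {38, 40} = {(x94,38), (x94,40), (x96,38), (x96,40)}
  {x94, x96} × {39, 40} = {(x94,39), (x94,40), (x96,39), (x96,40)}
  {x95, x96} × {38, 40} = {(x95,38), (x95,40), (x96,38), (x96,40)}
  {x95, x96} × {39, 40} = {(x95,39), (x95,40), (x96,39), (x96,40)}
  {x94, x96} × {38, 39, 40} = {(x94,38), (x94,39), (x94,40), (x96,38), (x96,39), (x96,40)}
  {x94, x95, x96} × {38, 40} = {(x94,38), (x94,40), (x95,38), (x95,40), (x96,38), (x96,40)}
  {x94, x95, x96} × {39, 40} = {(x94,39), (x94,40), (x95,39), (x95,40), (x96,39), (x96,40)}
  {x95, x96} × {38, 39, 40} = {(x95,38), (x95,39), (x95,40), (x96,38), (x96,39), (x96,40)}
  {x94, x95, x96} × {38, 39, 40} = {(x94,38), (x94,39), (x94,40), (x95,38), (x95,39), (x95,40), (x96,38), (x96,39), (x96,40)}
These 21 distinct sets form the basis B.
Close under arbitrary unions to get τ_{X×Y}; counting gives |τ_{X×Y}| = 70.


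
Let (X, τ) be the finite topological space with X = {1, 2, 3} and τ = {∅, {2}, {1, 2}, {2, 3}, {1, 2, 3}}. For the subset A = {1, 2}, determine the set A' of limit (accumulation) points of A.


A' = {1, 3}

For each x ∈ X, list the open sets U ∈ τ with x ∈ U, then check whether U ∩ (A ∖ {x}) ≠ ∅ for every such U.
  x = 1: opens ∋ x are {1, 2}, {1, 2, 3}; each meets A ∖ {1}, so x IS a limit point.
  x = 2: open {2} ∋ x has {2} ∩ (A ∖ {2}) = ∅, so x is NOT a limit point.
  x = 3: opens ∋ x are {2, 3}, {1, 2, 3}; each meets A ∖ {3}, so x IS a limit point.
Collecting: A' = {1, 3}.


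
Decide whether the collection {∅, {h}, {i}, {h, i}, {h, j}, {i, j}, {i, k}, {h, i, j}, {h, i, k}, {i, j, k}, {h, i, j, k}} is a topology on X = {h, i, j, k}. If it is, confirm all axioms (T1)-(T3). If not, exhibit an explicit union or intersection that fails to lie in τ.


τ is NOT a topology on X.

Axiom (T1): ∅ ∈ τ? Yes; X ∈ τ? Yes.
Axiom (T2/T3): check pairwise unions and intersections of members of τ.
Counterexample for (T3): {h, j} ∩ {i, j} = {j} ∉ τ. Therefore τ is NOT a topology.


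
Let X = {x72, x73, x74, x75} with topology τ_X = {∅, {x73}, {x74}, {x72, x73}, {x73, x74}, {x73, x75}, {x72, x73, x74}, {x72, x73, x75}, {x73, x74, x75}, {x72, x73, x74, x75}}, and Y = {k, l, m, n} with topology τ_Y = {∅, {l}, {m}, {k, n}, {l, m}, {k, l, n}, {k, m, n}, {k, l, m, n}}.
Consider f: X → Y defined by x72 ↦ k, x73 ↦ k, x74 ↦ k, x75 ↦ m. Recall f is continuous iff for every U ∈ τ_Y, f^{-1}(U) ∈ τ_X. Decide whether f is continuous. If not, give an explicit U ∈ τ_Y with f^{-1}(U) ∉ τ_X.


f is NOT continuous.

Compute f^{-1}(U) for each U ∈ τ_Y:
  U = ∅: f^{-1}(U) = ∅ ∈ τ_X ✓.
  U = {l}: f^{-1}(U) = ∅ ∈ τ_X ✓.
  U = {m}: f^{-1}(U) = {x75} ∉ τ_X ✗.
  U = {k, n}: f^{-1}(U) = {x72, x73, x74} ∈ τ_X ✓.
  U = {l, m}: f^{-1}(U) = {x75} ∉ τ_X ✗.
  U = {k, l, n}: f^{-1}(U) = {x72, x73, x74} ∈ τ_X ✓.
  U = {k, m, n}: f^{-1}(U) = {x72, x73, x74, x75} ∈ τ_X ✓.
  U = {k, l, m, n}: f^{-1}(U) = {x72, x73, x74, x75} ∈ τ_X ✓.
Found U = {m} with f^{-1}(U) = {x75} not in τ_X. Therefore f is NOT continuous.


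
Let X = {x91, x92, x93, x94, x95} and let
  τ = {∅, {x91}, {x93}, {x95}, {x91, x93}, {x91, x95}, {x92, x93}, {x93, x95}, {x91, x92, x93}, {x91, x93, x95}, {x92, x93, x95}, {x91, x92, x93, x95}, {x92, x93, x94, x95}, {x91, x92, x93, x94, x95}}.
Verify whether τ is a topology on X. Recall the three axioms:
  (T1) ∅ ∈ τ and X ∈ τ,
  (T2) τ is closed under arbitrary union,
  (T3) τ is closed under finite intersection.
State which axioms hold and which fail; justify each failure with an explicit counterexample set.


τ IS a topology on X.

Axiom (T1): ∅ ∈ τ? Yes; X ∈ τ? Yes.
Axiom (T2/T3): check pairwise unions and intersections of members of τ.
All pairwise intersections and unions checked — each lies in τ. Therefore τ satisfies (T1), (T2), (T3): it IS a topology on X.
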